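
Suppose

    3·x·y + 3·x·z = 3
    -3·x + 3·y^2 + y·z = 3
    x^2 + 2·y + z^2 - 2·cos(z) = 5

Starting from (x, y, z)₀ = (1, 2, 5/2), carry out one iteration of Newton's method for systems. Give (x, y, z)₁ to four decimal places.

(0.5824, 1.2791, 1.6003)

At (1, 2, 5/2): F = (10.5000, 11.0000, 7.852287).
Jacobian J = [[3·y + 3·z, 3·x, 3·x], [-3, 6·y + z, y], [2·x, 2, 2·z + 2·sin(z)]].
At the point, J = [[13.5000, 3.0000, 3.0000], [-3.0000, 14.5000, 2.0000], [2.0000, 2.0000, 6.196944]] (det J = 1121.824343).
Solving J·Δ = −F gives Δ = (-0.4176, -0.7209, -0.8997).
Then the next iterate is (x, y, z)₁ = (0.5824, 1.2791, 1.6003).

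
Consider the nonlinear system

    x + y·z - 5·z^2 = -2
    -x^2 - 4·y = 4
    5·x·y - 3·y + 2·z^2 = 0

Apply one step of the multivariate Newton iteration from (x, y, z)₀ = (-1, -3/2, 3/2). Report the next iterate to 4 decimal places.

(-0.0711, -0.7856, 0.8637)

At (-1, -3/2, 3/2): F = (-12.5000, 1.0000, 16.5000).
Jacobian J = [[1, z, y - 10·z], [-2·x, -4, 0], [5·y, 5·x - 3, 4·z]].
At the point, J = [[1.0000, 1.5000, -16.5000], [2.0000, -4.0000, 0.0000], [-7.5000, -8.0000, 6.0000]] (det J = 717.0000).
Solving J·Δ = −F gives Δ = (0.9289, 0.7144, -0.6363).
Then the next iterate is (x, y, z)₁ = (-0.0711, -0.7856, 0.8637).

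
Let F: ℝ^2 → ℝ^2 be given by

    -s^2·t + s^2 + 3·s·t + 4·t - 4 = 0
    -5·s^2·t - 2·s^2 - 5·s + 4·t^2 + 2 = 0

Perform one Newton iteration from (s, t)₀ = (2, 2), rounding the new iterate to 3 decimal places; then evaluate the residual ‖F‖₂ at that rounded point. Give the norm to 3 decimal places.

10.545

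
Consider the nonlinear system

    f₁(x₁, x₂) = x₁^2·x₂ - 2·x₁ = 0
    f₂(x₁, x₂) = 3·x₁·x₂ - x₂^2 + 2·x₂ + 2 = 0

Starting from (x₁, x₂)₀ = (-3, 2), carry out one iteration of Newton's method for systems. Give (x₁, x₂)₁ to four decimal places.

At (-3, 2): F = (24.0000, -16.0000).
Jacobian J = [[2·x₁·x₂ - 2, x₁^2], [3·x₂, 3·x₁ - 2·x₂ + 2]].
At the point, J = [[-14.0000, 9.0000], [6.0000, -11.0000]] (det J = 100.0000).
Solving J·Δ = −F gives Δ = (1.2000, -0.8000).
Then the next iterate is (x₁, x₂)₁ = (-1.8000, 1.2000).

(-1.8000, 1.2000)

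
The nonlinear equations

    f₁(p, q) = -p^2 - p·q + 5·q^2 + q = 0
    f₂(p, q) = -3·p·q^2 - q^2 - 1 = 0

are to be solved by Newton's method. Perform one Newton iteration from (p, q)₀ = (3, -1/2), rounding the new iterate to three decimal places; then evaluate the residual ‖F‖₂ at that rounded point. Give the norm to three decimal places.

At (3, -1/2): F = (-6.750, -3.500).
Jacobian J = [[-2·p - q, -p + 10·q + 1], [-3·q^2, -6·p·q - 2·q]].
At the point, J = [[-5.500, -7.000], [-0.750, 10.000]] (det J = -60.250).
Solving J·Δ = −F gives Δ = (-1.527, 0.235).
Then the next iterate is (p, q)₁ = (1.473, -0.265).
Re-evaluating at (1.473, -0.265): F = (-1.69326, -1.38055), so ‖F‖₂ = 2.185.

2.185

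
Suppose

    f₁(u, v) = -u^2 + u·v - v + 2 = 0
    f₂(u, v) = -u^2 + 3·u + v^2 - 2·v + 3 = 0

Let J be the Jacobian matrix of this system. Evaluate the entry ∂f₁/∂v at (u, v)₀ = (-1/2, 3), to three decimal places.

-1.500

∂f₁/∂v = u - 1.
At (-1/2, 3) this is -1.500.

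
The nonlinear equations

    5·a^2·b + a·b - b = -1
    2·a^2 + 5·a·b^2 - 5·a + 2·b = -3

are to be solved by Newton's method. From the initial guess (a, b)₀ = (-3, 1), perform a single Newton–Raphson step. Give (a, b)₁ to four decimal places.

(-1.3750, 1.1250)

At (-3, 1): F = (42.0000, 23.0000).
Jacobian J = [[10·a·b + b, 5·a^2 + a - 1], [4·a + 5·b^2 - 5, 10·a·b + 2]].
At the point, J = [[-29.0000, 41.0000], [-12.0000, -28.0000]] (det J = 1304.0000).
Solving J·Δ = −F gives Δ = (1.6250, 0.1250).
Then the next iterate is (a, b)₁ = (-1.3750, 1.1250).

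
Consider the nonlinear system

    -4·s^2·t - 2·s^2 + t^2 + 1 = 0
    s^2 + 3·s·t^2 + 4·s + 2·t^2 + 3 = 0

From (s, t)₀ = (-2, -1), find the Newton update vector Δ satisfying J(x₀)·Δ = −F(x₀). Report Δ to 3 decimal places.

(-1.000, 1.000)

At (-2, -1): F = (10.000, -5.000).
Jacobian J = [[-8·s·t - 4·s, -4·s^2 + 2·t], [2·s + 3·t^2 + 4, 6·s·t + 4·t]].
At the point, J = [[-8.000, -18.000], [3.000, 8.000]] (det J = -10.000).
Solving J·Δ = −F gives Δ = (-1.000, 1.000).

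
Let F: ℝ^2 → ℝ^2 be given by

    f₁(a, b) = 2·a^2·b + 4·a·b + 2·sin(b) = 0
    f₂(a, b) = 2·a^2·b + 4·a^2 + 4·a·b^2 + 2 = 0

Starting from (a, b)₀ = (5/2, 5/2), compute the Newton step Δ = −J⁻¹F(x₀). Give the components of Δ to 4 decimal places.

(-1.4725, -0.2828)

At (5/2, 5/2): F = (57.446944, 120.7500).
Jacobian J = [[4·a·b + 4·b, 2·a^2 + 4·a + 2·cos(b)], [4·a·b + 8·a + 4·b^2, 2·a^2 + 8·a·b]].
At the point, J = [[35.0000, 20.897713], [70.0000, 62.5000]] (det J = 724.660106).
Solving J·Δ = −F gives Δ = (-1.4725, -0.2828).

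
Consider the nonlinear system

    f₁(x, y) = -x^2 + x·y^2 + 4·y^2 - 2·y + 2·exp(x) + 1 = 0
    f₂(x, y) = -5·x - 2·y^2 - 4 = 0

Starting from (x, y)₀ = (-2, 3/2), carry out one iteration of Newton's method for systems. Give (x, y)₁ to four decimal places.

(-1.9280, 1.6900)

At (-2, 3/2): F = (-1.229329, 1.5000).
Jacobian J = [[-2·x + y^2 + 2·exp(x), 2·x·y + 8·y - 2], [-5, -4·y]].
At the point, J = [[6.520671, 4.0000], [-5.0000, -6.0000]] (det J = -19.124023).
Solving J·Δ = −F gives Δ = (0.0720, 0.1900).
Then the next iterate is (x, y)₁ = (-1.9280, 1.6900).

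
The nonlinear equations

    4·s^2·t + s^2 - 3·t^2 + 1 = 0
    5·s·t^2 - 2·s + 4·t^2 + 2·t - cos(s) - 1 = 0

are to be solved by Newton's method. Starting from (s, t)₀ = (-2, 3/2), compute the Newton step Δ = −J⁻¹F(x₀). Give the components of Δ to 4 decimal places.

(0.7865, -0.0328)

At (-2, 3/2): F = (22.2500, -7.083853).
Jacobian J = [[8·s·t + 2·s, 4·s^2 - 6·t], [5·t^2 + sin(s) - 2, 10·s·t + 8·t + 2]].
At the point, J = [[-28.0000, 7.0000], [8.340703, -16.0000]] (det J = 389.615082).
Solving J·Δ = −F gives Δ = (0.7865, -0.0328).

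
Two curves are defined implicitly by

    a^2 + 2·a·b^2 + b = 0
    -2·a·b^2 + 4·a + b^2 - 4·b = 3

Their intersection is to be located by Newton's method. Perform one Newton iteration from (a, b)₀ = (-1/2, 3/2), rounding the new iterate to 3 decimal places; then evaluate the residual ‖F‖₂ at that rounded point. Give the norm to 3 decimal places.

146.204

At (-1/2, 3/2): F = (-0.500, -6.500).
Jacobian J = [[2·a + 2·b^2, 4·a·b + 1], [-2·b^2 + 4, -4·a·b + 2·b - 4]].
At the point, J = [[3.500, -2.000], [-0.500, 2.000]] (det J = 6.000).
Solving J·Δ = −F gives Δ = (2.333, 3.833).
Then the next iterate is (a, b)₁ = (1.833, 5.333).
Re-evaluating at (1.833, 5.333): F = (112.95719, -92.82341), so ‖F‖₂ = 146.204.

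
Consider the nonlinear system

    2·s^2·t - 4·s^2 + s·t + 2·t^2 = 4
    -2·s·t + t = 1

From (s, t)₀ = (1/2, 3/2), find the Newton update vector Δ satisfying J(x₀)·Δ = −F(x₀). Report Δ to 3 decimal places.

(-0.333, -0.119)

At (1/2, 3/2): F = (1.000, -1.000).
Jacobian J = [[4·s·t - 8·s + t, 2·s^2 + s + 4·t], [-2·t, -2·s + 1]].
At the point, J = [[0.500, 7.000], [-3.000, 0.000]] (det J = 21.000).
Solving J·Δ = −F gives Δ = (-0.333, -0.119).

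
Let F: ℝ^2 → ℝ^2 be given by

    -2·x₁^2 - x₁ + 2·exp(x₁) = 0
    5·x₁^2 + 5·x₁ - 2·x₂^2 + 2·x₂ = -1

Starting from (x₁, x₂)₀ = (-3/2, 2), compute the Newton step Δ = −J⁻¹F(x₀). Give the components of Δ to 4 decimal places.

At (-3/2, 2): F = (-2.553740, 0.7500).
Jacobian J = [[-4·x₁ + 2·exp(x₁) - 1, 0], [10·x₁ + 5, -4·x₂ + 2]].
At the point, J = [[5.446260, 0.0000], [-10.0000, -6.0000]] (det J = -32.677562).
Solving J·Δ = −F gives Δ = (0.4689, -0.6565).

(0.4689, -0.6565)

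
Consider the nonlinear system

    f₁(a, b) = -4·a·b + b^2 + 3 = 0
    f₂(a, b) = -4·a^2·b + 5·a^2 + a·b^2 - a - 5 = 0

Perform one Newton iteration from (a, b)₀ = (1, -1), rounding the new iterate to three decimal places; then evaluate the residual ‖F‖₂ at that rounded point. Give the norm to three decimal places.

1.270

At (1, -1): F = (8.000, 4.000).
Jacobian J = [[-4·b, -4·a + 2·b], [-8·a·b + 10·a + b^2 - 1, -4·a^2 + 2·a·b]].
At the point, J = [[4.000, -6.000], [18.000, -6.000]] (det J = 84.000).
Solving J·Δ = −F gives Δ = (0.286, 1.524).
Then the next iterate is (a, b)₁ = (1.286, 0.524).
Re-evaluating at (1.286, 0.524): F = (0.57912, -1.13027), so ‖F‖₂ = 1.270.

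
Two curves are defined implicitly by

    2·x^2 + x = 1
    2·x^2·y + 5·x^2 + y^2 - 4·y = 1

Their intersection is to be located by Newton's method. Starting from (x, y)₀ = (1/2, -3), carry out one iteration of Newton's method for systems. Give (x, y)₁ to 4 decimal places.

At (1/2, -3): F = (0.0000, 19.7500).
Jacobian J = [[4·x + 1, 0], [4·x·y + 10·x, 2·x^2 + 2·y - 4]].
At the point, J = [[3.0000, 0.0000], [-1.0000, -9.5000]] (det J = -28.5000).
Solving J·Δ = −F gives Δ = (0.0000, 2.0789).
Then the next iterate is (x, y)₁ = (0.5000, -0.9211).

(0.5000, -0.9211)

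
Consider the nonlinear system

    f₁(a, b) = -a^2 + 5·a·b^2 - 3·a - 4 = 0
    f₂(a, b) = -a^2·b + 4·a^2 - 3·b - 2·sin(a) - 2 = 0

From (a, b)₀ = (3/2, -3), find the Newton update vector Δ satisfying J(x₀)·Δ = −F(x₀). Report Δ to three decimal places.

(-0.867, 0.510)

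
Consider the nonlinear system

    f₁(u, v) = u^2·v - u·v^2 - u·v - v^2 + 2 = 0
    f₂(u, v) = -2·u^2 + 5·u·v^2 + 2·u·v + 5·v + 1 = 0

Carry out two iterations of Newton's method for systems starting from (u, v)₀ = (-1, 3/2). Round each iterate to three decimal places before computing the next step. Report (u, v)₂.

(-0.369, 2.231)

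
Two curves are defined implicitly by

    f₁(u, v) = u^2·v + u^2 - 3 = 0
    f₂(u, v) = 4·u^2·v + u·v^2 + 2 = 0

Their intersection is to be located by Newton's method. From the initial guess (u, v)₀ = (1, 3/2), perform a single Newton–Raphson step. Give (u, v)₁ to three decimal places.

(1.663, -1.313)

At (1, 3/2): F = (-0.500, 10.250).
Jacobian J = [[2·u·v + 2·u, u^2], [8·u·v + v^2, 4·u^2 + 2·u·v]].
At the point, J = [[5.000, 1.000], [14.250, 7.000]] (det J = 20.750).
Solving J·Δ = −F gives Δ = (0.663, -2.813).
Then the next iterate is (u, v)₁ = (1.663, -1.313).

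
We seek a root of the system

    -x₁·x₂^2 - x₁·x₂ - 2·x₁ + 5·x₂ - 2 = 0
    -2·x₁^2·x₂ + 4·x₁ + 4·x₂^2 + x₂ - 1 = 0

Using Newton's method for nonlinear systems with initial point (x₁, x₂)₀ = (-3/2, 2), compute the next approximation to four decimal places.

(-0.7500, 0.8800)

At (-3/2, 2): F = (20.0000, 2.0000).
Jacobian J = [[-x₂^2 - x₂ - 2, -2·x₁·x₂ - x₁ + 5], [-4·x₁·x₂ + 4, -2·x₁^2 + 8·x₂ + 1]].
At the point, J = [[-8.0000, 12.5000], [16.0000, 12.5000]] (det J = -300.0000).
Solving J·Δ = −F gives Δ = (0.7500, -1.1200).
Then the next iterate is (x₁, x₂)₁ = (-0.7500, 0.8800).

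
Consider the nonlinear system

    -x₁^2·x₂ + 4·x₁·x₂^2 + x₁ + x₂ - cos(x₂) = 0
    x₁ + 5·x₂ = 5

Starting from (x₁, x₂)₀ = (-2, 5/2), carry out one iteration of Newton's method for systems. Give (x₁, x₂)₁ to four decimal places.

(-1.7289, 1.3458)

At (-2, 5/2): F = (-58.698856, 5.5000).
Jacobian J = [[-2·x₁·x₂ + 4·x₂^2 + 1, -x₁^2 + 8·x₁·x₂ + sin(x₂) + 1], [1, 5]].
At the point, J = [[36.0000, -42.401528], [1.0000, 5.0000]] (det J = 222.401528).
Solving J·Δ = −F gives Δ = (0.2711, -1.1542).
Then the next iterate is (x₁, x₂)₁ = (-1.7289, 1.3458).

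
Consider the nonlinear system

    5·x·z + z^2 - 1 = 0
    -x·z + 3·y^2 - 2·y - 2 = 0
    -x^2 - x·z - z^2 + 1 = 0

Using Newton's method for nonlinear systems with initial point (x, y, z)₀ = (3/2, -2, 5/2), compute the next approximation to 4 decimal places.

At (3/2, -2, 5/2): F = (24.0000, 10.2500, -11.2500).
Jacobian J = [[5·z, 0, 5·x + 2·z], [-z, 6·y - 2, -x], [-2·x - z, 0, -x - 2·z]].
At the point, J = [[12.5000, 0.0000, 12.5000], [-2.5000, -14.0000, -1.5000], [-5.5000, 0.0000, -6.5000]] (det J = 175.0000).
Solving J·Δ = −F gives Δ = (-1.2300, 1.0257, -0.6900).
Then the next iterate is (x, y, z)₁ = (0.2700, -0.9743, 1.8100).

(0.2700, -0.9743, 1.8100)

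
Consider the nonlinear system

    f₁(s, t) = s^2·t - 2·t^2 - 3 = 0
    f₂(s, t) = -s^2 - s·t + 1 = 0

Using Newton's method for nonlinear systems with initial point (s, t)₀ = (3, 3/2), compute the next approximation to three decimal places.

(7.333, -13.500)

At (3, 3/2): F = (6.000, -12.500).
Jacobian J = [[2·s·t, s^2 - 4·t], [-2·s - t, -s]].
At the point, J = [[9.000, 3.000], [-7.500, -3.000]] (det J = -4.500).
Solving J·Δ = −F gives Δ = (4.333, -15.000).
Then the next iterate is (s, t)₁ = (7.333, -13.500).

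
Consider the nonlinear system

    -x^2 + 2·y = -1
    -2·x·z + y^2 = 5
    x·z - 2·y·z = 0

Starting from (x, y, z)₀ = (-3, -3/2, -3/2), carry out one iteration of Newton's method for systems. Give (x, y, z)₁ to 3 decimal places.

(-1.429, -0.714, 0.065)

At (-3, -3/2, -3/2): F = (-11.000, -11.750, 0.000).
Jacobian J = [[-2·x, 2, 0], [-2·z, 2·y, -2·x], [z, -2·z, x - 2·y]].
At the point, J = [[6.000, 2.000, 0.000], [3.000, -3.000, 6.000], [-1.500, 3.000, 0.000]] (det J = -126.000).
Solving J·Δ = −F gives Δ = (1.571, 0.786, 1.565).
Then the next iterate is (x, y, z)₁ = (-1.429, -0.714, 0.065).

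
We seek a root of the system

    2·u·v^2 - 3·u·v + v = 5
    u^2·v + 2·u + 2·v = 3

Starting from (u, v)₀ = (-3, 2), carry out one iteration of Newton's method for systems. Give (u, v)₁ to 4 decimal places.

At (-3, 2): F = (-9.0000, 13.0000).
Jacobian J = [[2·v^2 - 3·v, 4·u·v - 3·u + 1], [2·u·v + 2, u^2 + 2]].
At the point, J = [[2.0000, -14.0000], [-10.0000, 11.0000]] (det J = -118.0000).
Solving J·Δ = −F gives Δ = (0.7034, -0.5424).
Then the next iterate is (u, v)₁ = (-2.2966, 1.4576).

(-2.2966, 1.4576)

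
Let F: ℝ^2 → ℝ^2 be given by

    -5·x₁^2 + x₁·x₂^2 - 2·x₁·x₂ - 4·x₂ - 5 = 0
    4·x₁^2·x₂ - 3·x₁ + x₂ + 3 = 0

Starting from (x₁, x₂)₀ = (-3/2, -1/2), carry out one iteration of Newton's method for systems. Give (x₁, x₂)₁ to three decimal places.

(-0.491, -1.053)

At (-3/2, -1/2): F = (-16.125, 2.500).
Jacobian J = [[-10·x₁ + x₂^2 - 2·x₂, 2·x₁·x₂ - 2·x₁ - 4], [8·x₁·x₂ - 3, 4·x₁^2 + 1]].
At the point, J = [[16.250, 0.500], [3.000, 10.000]] (det J = 161.000).
Solving J·Δ = −F gives Δ = (1.009, -0.553).
Then the next iterate is (x₁, x₂)₁ = (-0.491, -1.053).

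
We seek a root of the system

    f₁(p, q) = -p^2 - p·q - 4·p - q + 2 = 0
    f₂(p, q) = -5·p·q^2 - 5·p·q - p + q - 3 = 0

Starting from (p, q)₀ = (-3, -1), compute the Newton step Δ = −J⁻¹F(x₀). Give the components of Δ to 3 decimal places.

At (-3, -1): F = (3.000, -1.000).
Jacobian J = [[-2·p - q - 4, -p - 1], [-5·q^2 - 5·q - 1, -10·p·q - 5·p + 1]].
At the point, J = [[3.000, 2.000], [-1.000, -14.000]] (det J = -40.000).
Solving J·Δ = −F gives Δ = (-1.000, 0.000).

(-1.000, 0.000)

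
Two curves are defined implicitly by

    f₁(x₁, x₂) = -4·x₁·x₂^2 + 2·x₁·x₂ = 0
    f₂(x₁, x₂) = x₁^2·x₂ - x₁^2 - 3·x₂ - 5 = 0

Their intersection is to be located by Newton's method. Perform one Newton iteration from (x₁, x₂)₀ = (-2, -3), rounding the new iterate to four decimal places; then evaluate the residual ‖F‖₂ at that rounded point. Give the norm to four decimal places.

At (-2, -3): F = (84.0000, -12.0000).
Jacobian J = [[-4·x₂^2 + 2·x₂, -8·x₁·x₂ + 2·x₁], [2·x₁·x₂ - 2·x₁, x₁^2 - 3]].
At the point, J = [[-42.0000, -52.0000], [16.0000, 1.0000]] (det J = 790.0000).
Solving J·Δ = −F gives Δ = (0.6835, 1.0633).
Then the next iterate is (x₁, x₂)₁ = (-1.3165, -1.9367).
Re-evaluating at (-1.3165, -1.9367): F = (24.851080, -4.279707), so ‖F‖₂ = 25.2169.

25.2169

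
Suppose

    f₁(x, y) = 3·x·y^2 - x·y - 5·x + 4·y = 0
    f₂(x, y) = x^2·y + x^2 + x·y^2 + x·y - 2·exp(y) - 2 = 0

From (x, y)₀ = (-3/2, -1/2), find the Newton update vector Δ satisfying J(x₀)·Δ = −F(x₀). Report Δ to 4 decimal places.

At (-3/2, -1/2): F = (3.6250, -1.713061).
Jacobian J = [[3·y^2 - y - 5, 6·x·y - x + 4], [2·x·y + 2·x + y^2 + y, x^2 + 2·x·y + x - 2·exp(y)]].
At the point, J = [[-3.7500, 10.0000], [-1.7500, 1.036939]] (det J = 13.611480).
Solving J·Δ = −F gives Δ = (-1.5347, -0.9380).

(-1.5347, -0.9380)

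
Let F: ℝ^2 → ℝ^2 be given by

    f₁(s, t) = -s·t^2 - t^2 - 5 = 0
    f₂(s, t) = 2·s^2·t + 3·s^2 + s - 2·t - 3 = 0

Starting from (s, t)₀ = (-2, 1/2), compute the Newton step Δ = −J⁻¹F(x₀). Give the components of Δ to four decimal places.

(2.8519, 5.4630)

At (-2, 1/2): F = (-4.7500, 10.0000).
Jacobian J = [[-t^2, -2·s·t - 2·t], [4·s·t + 6·s + 1, 2·s^2 - 2]].
At the point, J = [[-0.2500, 1.0000], [-15.0000, 6.0000]] (det J = 13.5000).
Solving J·Δ = −F gives Δ = (2.8519, 5.4630).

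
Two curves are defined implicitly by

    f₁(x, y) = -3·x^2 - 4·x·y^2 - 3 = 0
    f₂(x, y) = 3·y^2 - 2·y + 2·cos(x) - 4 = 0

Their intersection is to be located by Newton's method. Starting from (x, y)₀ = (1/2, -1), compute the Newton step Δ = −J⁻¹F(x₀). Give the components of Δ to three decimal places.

At (1/2, -1): F = (-5.750, 2.75517).
Jacobian J = [[-6·x - 4·y^2, -8·x·y], [-2·sin(x), 6·y - 2]].
At the point, J = [[-7.000, 4.000], [-0.95885, -8.000]] (det J = 59.83540).
Solving J·Δ = −F gives Δ = (-0.585, 0.414).

(-0.585, 0.414)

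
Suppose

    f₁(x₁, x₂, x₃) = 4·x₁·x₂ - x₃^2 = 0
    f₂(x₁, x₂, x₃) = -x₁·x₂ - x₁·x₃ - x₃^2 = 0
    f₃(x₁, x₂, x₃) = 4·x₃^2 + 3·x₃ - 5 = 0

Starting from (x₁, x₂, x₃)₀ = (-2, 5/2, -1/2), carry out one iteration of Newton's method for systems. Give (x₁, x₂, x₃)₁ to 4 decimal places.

(36.3750, 47.2500, -6.0000)

At (-2, 5/2, -1/2): F = (-20.2500, 3.7500, -5.5000).
Jacobian J = [[4·x₂, 4·x₁, -2·x₃], [-x₂ - x₃, -x₁, -x₁ - 2·x₃], [0, 0, 8·x₃ + 3]].
At the point, J = [[10.0000, -8.0000, 1.0000], [-2.0000, 2.0000, 3.0000], [0.0000, 0.0000, -1.0000]] (det J = -4.0000).
Solving J·Δ = −F gives Δ = (38.3750, 44.7500, -5.5000).
Then the next iterate is (x₁, x₂, x₃)₁ = (36.3750, 47.2500, -6.0000).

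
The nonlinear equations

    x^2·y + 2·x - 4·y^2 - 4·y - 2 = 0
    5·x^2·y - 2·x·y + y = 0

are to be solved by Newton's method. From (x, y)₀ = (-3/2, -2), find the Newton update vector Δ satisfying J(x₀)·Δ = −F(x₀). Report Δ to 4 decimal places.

At (-3/2, -2): F = (-17.5000, -30.5000).
Jacobian J = [[2·x·y + 2, x^2 - 8·y - 4], [10·x·y - 2·y, 5·x^2 - 2·x + 1]].
At the point, J = [[8.0000, 14.2500], [34.0000, 15.2500]] (det J = -362.5000).
Solving J·Δ = −F gives Δ = (0.4628, 0.9683).

(0.4628, 0.9683)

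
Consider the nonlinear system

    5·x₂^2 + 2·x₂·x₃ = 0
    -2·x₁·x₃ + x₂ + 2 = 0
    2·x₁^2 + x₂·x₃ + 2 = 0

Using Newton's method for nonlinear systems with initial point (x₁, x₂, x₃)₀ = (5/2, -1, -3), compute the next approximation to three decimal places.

At (5/2, -1, -3): F = (11.000, 16.000, 17.500).
Jacobian J = [[0, 10·x₂ + 2·x₃, 2·x₂], [-2·x₃, 1, -2·x₁], [4·x₁, x₃, x₂]].
At the point, J = [[0.000, -16.000, -2.000], [6.000, 1.000, -5.000], [10.000, -3.000, -1.000]] (det J = 760.000).
Solving J·Δ = −F gives Δ = (-1.446, 0.492, 1.563).
Then the next iterate is (x₁, x₂, x₃)₁ = (1.054, -0.508, -1.437).

(1.054, -0.508, -1.437)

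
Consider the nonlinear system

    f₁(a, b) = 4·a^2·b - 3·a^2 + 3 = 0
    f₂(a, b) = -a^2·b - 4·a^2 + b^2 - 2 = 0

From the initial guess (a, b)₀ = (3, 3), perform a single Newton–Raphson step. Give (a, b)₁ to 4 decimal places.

At (3, 3): F = (84.0000, -56.0000).
Jacobian J = [[8·a·b - 6·a, 4·a^2], [-2·a·b - 8·a, -a^2 + 2·b]].
At the point, J = [[54.0000, 36.0000], [-42.0000, -3.0000]] (det J = 1350.0000).
Solving J·Δ = −F gives Δ = (-1.3067, -0.3733).
Then the next iterate is (a, b)₁ = (1.6933, 2.6267).

(1.6933, 2.6267)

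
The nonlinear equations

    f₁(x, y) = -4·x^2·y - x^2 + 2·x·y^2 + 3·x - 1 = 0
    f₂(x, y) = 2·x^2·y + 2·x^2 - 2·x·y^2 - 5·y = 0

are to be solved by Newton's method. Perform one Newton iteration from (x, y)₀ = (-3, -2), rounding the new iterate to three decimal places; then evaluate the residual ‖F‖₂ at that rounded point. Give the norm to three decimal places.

At (-3, -2): F = (29.000, 16.000).
Jacobian J = [[-8·x·y - 2·x + 2·y^2 + 3, -4·x^2 + 4·x·y], [4·x·y + 4·x - 2·y^2, 2·x^2 - 4·x·y - 5]].
At the point, J = [[-31.000, -12.000], [4.000, -11.000]] (det J = 389.000).
Solving J·Δ = −F gives Δ = (0.326, 1.573).
Then the next iterate is (x, y)₁ = (-2.674, -0.427).
Re-evaluating at (-2.674, -0.427): F = (-4.93470, 11.30431), so ‖F‖₂ = 12.334.

12.334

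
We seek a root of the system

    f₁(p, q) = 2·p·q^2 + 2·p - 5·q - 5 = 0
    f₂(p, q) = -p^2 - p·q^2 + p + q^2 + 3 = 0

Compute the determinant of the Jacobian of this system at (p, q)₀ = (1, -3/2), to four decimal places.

-35.7500

J = [[2·q^2 + 2, 4·p·q - 5], [-2·p - q^2 + 1, -2·p·q + 2·q]].
At the point, J = [[6.5000, -11.0000], [-3.2500, 0.0000]].
det J = -35.7500.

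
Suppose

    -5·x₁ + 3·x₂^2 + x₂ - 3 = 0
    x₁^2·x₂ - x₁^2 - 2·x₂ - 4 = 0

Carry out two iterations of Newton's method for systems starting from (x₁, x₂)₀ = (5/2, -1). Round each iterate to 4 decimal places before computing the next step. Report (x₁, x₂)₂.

(0.0695, -1.3562)

At (5/2, -1): F = (-13.5000, -14.5000).
Jacobian J = [[-5, 6·x₂ + 1], [2·x₁·x₂ - 2·x₁, x₁^2 - 2]].
At the point, J = [[-5.0000, -5.0000], [-10.0000, 4.2500]] (det J = -71.2500).
Solving J·Δ = −F gives Δ = (-1.8228, -0.8772).
Then the next iterate is (x₁, x₂)₁ = (0.6772, -1.8772).
Round to (0.6772, -1.8772) and repeat: F = (2.308440, -1.565083), J = [[-5.0000, -10.2632], [-3.896880, -1.541400]].
Δ = (-0.6077, 0.5210), so (x₁, x₂)₂ = (0.0695, -1.3562).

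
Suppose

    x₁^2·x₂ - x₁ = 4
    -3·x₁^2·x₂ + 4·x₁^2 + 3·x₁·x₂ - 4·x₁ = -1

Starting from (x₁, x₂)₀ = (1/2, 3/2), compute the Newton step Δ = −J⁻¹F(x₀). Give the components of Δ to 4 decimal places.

(9.0000, -1.5000)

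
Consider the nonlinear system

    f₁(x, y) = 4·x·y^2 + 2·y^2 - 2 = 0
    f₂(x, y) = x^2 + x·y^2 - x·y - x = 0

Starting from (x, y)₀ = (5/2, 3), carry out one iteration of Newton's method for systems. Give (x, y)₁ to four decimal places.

(2.4074, 1.5741)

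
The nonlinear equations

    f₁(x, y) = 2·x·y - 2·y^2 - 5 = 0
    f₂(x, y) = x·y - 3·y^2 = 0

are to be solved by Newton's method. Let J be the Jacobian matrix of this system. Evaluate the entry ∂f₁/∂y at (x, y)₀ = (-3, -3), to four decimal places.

∂f₁/∂y = 2·x - 4·y.
At (-3, -3) this is 6.0000.

6.0000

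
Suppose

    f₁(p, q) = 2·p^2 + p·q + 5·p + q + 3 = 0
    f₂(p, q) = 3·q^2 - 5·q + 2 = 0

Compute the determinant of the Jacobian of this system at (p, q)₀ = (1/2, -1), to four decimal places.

J = [[4·p + q + 5, p + 1], [0, 6·q - 5]].
At the point, J = [[6.0000, 1.5000], [0.0000, -11.0000]].
det J = -66.0000.

-66.0000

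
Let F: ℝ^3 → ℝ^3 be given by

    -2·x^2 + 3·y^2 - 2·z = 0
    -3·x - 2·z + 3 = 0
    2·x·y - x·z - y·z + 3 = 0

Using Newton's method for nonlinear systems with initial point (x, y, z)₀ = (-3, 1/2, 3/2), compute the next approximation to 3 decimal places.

(-1.252, 1.509, 3.378)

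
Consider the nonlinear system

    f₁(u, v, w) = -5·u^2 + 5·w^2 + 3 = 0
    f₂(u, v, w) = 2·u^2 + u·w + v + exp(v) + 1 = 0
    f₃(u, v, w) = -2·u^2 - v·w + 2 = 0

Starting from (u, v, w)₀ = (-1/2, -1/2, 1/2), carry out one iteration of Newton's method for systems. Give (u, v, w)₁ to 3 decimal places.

At (-1/2, -1/2, 1/2): F = (3.000, 1.35653, 1.750).
Jacobian J = [[-10·u, 0, 10·w], [4·u + w, exp(v) + 1, u], [-4·u, -w, -v]].
At the point, J = [[5.000, 0.000, 5.000], [-1.500, 1.60653, -0.500], [2.000, -0.500, 0.500]] (det J = -9.54898).
Solving J·Δ = −F gives Δ = (-1.653, -2.060, 1.053).
Then the next iterate is (u, v, w)₁ = (-2.153, -2.560, 1.553).

(-2.153, -2.560, 1.553)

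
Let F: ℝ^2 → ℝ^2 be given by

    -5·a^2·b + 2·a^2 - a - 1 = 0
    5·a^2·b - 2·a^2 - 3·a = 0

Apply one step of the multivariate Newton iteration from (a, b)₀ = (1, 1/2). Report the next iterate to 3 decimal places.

At (1, 1/2): F = (-2.500, -2.500).
Jacobian J = [[-10·a·b + 4·a - 1, -5·a^2], [10·a·b - 4·a - 3, 5·a^2]].
At the point, J = [[-2.000, -5.000], [-2.000, 5.000]] (det J = -20.000).
Solving J·Δ = −F gives Δ = (-1.250, 0.000).
Then the next iterate is (a, b)₁ = (-0.250, 0.500).

(-0.250, 0.500)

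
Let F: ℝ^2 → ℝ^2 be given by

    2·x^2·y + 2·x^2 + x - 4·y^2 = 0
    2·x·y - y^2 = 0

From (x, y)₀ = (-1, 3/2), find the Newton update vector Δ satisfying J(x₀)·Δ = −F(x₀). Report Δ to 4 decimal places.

At (-1, 3/2): F = (-5.0000, -5.2500).
Jacobian J = [[4·x·y + 4·x + 1, 2·x^2 - 8·y], [2·y, 2·x - 2·y]].
At the point, J = [[-9.0000, -10.0000], [3.0000, -5.0000]] (det J = 75.0000).
Solving J·Δ = −F gives Δ = (0.3667, -0.8300).

(0.3667, -0.8300)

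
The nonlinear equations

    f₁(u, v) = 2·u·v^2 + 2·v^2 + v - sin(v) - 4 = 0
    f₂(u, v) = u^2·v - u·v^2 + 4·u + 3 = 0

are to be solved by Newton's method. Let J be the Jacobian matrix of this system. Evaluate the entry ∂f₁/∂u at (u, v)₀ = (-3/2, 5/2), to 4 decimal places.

∂f₁/∂u = 2·v^2.
At (-3/2, 5/2) this is 12.5000.

12.5000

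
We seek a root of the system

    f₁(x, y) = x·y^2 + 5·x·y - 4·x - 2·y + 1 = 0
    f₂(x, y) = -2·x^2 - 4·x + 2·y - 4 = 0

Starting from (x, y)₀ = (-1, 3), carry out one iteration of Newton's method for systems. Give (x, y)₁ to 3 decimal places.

At (-1, 3): F = (-25.000, 4.000).
Jacobian J = [[y^2 + 5·y - 4, 2·x·y + 5·x - 2], [-4·x - 4, 2]].
At the point, J = [[20.000, -13.000], [0.000, 2.000]] (det J = 40.000).
Solving J·Δ = −F gives Δ = (-0.050, -2.000).
Then the next iterate is (x, y)₁ = (-1.050, 1.000).

(-1.050, 1.000)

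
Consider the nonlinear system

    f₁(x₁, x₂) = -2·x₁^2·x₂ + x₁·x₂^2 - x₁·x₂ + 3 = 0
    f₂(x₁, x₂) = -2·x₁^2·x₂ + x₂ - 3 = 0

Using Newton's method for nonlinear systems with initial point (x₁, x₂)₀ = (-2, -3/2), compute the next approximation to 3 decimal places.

At (-2, -3/2): F = (7.500, 7.500).
Jacobian J = [[-4·x₁·x₂ + x₂^2 - x₂, -2·x₁^2 + 2·x₁·x₂ - x₁], [-4·x₁·x₂, -2·x₁^2 + 1]].
At the point, J = [[-8.250, 0.000], [-12.000, -7.000]] (det J = 57.750).
Solving J·Δ = −F gives Δ = (0.909, -0.487).
Then the next iterate is (x₁, x₂)₁ = (-1.091, -1.987).

(-1.091, -1.987)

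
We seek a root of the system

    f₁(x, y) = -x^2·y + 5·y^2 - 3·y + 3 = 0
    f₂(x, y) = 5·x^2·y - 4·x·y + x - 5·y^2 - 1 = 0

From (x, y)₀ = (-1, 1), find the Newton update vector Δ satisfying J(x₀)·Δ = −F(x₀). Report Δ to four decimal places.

(0.2105, -0.7368)

At (-1, 1): F = (4.0000, 2.0000).
Jacobian J = [[-2·x·y, -x^2 + 10·y - 3], [10·x·y - 4·y + 1, 5·x^2 - 4·x - 10·y]].
At the point, J = [[2.0000, 6.0000], [-13.0000, -1.0000]] (det J = 76.0000).
Solving J·Δ = −F gives Δ = (0.2105, -0.7368).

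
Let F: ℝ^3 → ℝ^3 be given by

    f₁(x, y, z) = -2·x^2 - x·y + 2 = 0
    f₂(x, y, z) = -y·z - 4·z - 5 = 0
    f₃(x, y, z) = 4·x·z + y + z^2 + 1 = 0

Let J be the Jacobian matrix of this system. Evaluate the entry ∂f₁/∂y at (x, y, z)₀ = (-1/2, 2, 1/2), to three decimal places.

∂f₁/∂y = -x.
At (-1/2, 2, 1/2) this is 0.500.

0.500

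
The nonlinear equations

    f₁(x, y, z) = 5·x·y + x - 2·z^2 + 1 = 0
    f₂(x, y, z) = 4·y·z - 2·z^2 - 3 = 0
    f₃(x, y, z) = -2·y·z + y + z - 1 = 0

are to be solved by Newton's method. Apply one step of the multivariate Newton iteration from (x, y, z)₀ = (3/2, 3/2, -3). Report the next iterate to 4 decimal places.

At (3/2, 3/2, -3): F = (-4.2500, -39.0000, 6.5000).
Jacobian J = [[5·y + 1, 5·x, -4·z], [0, 4·z, 4·y - 4·z], [0, -2·z + 1, -2·y + 1]].
At the point, J = [[8.5000, 7.5000, 12.0000], [0.0000, -12.0000, 18.0000], [0.0000, 7.0000, -2.0000]] (det J = -867.0000).
Solving J·Δ = −F gives Δ = (-1.8616, -0.3824, 1.9118).
Then the next iterate is (x, y, z)₁ = (-0.3616, 1.1176, -1.0882).

(-0.3616, 1.1176, -1.0882)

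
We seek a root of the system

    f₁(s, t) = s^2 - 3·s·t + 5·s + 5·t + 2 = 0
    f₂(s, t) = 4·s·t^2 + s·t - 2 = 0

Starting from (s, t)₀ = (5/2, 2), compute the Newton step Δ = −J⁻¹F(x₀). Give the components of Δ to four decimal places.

(-3.6134, 0.5186)

At (5/2, 2): F = (15.7500, 43.0000).
Jacobian J = [[2·s - 3·t + 5, -3·s + 5], [4·t^2 + t, 8·s·t + s]].
At the point, J = [[4.0000, -2.5000], [18.0000, 42.5000]] (det J = 215.0000).
Solving J·Δ = −F gives Δ = (-3.6134, 0.5186).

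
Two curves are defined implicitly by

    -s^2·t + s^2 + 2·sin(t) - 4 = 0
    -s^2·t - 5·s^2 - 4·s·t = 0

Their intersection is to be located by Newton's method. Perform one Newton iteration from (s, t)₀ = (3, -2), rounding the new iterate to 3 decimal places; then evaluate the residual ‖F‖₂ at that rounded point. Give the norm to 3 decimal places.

4.728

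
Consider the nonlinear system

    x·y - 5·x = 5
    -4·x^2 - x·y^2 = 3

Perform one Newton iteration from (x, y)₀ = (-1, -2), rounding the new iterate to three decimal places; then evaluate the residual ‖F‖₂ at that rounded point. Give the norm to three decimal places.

0.935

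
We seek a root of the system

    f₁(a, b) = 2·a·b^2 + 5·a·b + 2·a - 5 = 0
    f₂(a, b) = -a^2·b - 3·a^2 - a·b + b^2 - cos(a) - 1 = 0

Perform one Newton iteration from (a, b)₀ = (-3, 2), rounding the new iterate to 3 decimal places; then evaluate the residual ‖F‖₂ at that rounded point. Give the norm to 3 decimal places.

23.259

At (-3, 2): F = (-65.000, -35.01001).
Jacobian J = [[2·b^2 + 5·b + 2, 4·a·b + 5·a], [-2·a·b - 6·a - b + sin(a), -a^2 - a + 2·b]].
At the point, J = [[20.000, -39.000], [27.85888, -2.000]] (det J = 1046.49632).
Solving J·Δ = −F gives Δ = (1.181, -1.061).
Then the next iterate is (a, b)₁ = (-1.819, 0.939).
Re-evaluating at (-1.819, 0.939): F = (-20.38591, -11.19778), so ‖F‖₂ = 23.259.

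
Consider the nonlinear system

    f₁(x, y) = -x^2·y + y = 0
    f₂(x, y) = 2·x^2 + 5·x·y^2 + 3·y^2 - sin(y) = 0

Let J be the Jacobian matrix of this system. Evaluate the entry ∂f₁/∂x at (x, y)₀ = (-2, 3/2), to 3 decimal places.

6.000

∂f₁/∂x = -2·x·y.
At (-2, 3/2) this is 6.000.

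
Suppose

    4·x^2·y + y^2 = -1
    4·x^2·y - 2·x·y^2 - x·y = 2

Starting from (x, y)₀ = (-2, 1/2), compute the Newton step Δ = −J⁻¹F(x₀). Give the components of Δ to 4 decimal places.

(2.9348, 0.8370)

At (-2, 1/2): F = (9.2500, 8.0000).
Jacobian J = [[8·x·y, 4·x^2 + 2·y], [8·x·y - 2·y^2 - y, 4·x^2 - 4·x·y - x]].
At the point, J = [[-8.0000, 17.0000], [-9.0000, 22.0000]] (det J = -23.0000).
Solving J·Δ = −F gives Δ = (2.9348, 0.8370).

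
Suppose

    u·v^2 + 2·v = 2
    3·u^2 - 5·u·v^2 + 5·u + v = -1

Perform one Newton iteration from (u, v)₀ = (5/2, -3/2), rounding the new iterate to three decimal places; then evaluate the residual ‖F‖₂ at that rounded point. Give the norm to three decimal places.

0.265

At (5/2, -3/2): F = (0.625, 2.625).
Jacobian J = [[v^2, 2·u·v + 2], [6·u - 5·v^2 + 5, -10·u·v + 1]].
At the point, J = [[2.250, -5.500], [8.750, 38.500]] (det J = 134.750).
Solving J·Δ = −F gives Δ = (-0.286, -0.003).
Then the next iterate is (u, v)₁ = (2.214, -1.503).
Re-evaluating at (2.214, -1.503): F = (-0.00455, 0.26516), so ‖F‖₂ = 0.265.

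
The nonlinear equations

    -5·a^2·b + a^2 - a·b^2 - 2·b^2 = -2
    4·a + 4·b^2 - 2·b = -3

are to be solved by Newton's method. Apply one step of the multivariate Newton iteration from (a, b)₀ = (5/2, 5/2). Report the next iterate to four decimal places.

(2.5105, 0.6643)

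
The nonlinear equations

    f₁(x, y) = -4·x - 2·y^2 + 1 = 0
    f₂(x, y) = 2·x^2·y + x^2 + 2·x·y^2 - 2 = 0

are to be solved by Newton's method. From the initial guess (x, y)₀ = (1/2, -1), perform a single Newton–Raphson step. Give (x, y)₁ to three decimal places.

(-4.250, -5.000)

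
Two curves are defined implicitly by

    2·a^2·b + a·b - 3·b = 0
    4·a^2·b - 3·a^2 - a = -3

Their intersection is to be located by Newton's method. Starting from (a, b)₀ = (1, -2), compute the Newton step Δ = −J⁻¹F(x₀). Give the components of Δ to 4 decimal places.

(0.0000, 2.2500)

At (1, -2): F = (0.0000, -9.0000).
Jacobian J = [[4·a·b + b, 2·a^2 + a - 3], [8·a·b - 6·a - 1, 4·a^2]].
At the point, J = [[-10.0000, 0.0000], [-23.0000, 4.0000]] (det J = -40.0000).
Solving J·Δ = −F gives Δ = (0.0000, 2.2500).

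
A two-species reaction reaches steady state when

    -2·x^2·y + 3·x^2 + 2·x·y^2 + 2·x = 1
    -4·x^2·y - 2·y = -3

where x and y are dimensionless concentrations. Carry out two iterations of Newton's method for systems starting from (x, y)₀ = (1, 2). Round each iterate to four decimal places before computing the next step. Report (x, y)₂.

(0.2321, 1.3333)

At (1, 2): F = (8.0000, -9.0000).
Jacobian J = [[-4·x·y + 6·x + 2·y^2 + 2, -2·x^2 + 4·x·y], [-8·x·y, -4·x^2 - 2]].
At the point, J = [[8.0000, 6.0000], [-16.0000, -6.0000]] (det J = 48.0000).
Solving J·Δ = −F gives Δ = (-0.1250, -1.1667).
Then the next iterate is (x, y)₁ = (0.8750, 0.8333).
Round to (0.8750, 0.8333) and repeat: F = (2.986065, -1.218581), J = [[5.722228, 1.3853], [-5.8331, -5.0625]].
Δ = (-0.6429, 0.5000), so (x, y)₂ = (0.2321, 1.3333).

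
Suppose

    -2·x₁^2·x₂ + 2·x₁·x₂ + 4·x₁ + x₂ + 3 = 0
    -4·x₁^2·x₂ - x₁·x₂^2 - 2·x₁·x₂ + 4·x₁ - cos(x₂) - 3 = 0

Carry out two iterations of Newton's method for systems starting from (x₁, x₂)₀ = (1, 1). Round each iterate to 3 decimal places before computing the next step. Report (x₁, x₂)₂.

(-4.117, 3.782)

At (1, 1): F = (8.000, -6.54030).
Jacobian J = [[-4·x₁·x₂ + 2·x₂ + 4, -2·x₁^2 + 2·x₁ + 1], [-8·x₁·x₂ - x₂^2 - 2·x₂ + 4, -4·x₁^2 - 2·x₁·x₂ - 2·x₁ + sin(x₂)]].
At the point, J = [[2.000, 1.000], [-7.000, -7.15853]] (det J = -7.31706).
Solving J·Δ = −F gives Δ = (-6.933, 5.866).
Then the next iterate is (x₁, x₂)₁ = (-5.933, 6.866).
Round to (-5.933, 6.866) and repeat: F = (-578.71107, -633.14797), J = [[180.67591, -81.26698], [269.01387, -46.91362]].
Δ = (1.816, -3.084), so (x₁, x₂)₂ = (-4.117, 3.782).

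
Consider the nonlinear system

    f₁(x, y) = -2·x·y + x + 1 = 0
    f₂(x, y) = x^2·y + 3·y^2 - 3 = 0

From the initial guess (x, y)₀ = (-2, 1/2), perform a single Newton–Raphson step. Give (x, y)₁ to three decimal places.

At (-2, 1/2): F = (1.000, -0.250).
Jacobian J = [[-2·y + 1, -2·x], [2·x·y, x^2 + 6·y]].
At the point, J = [[0.000, 4.000], [-2.000, 7.000]] (det J = 8.000).
Solving J·Δ = −F gives Δ = (-1.000, -0.250).
Then the next iterate is (x, y)₁ = (-3.000, 0.250).

(-3.000, 0.250)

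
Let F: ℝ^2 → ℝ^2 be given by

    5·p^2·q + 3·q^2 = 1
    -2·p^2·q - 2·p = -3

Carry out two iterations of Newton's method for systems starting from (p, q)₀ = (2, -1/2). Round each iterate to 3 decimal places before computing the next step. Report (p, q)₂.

At (2, -1/2): F = (-10.250, 3.000).
Jacobian J = [[10·p·q, 5·p^2 + 6·q], [-4·p·q - 2, -2·p^2]].
At the point, J = [[-10.000, 17.000], [2.000, -8.000]] (det J = 46.000).
Solving J·Δ = −F gives Δ = (-0.674, 0.207).
Then the next iterate is (p, q)₁ = (1.326, -0.293).
Round to (1.326, -0.293) and repeat: F = (-3.31833, 1.37835), J = [[-3.88518, 7.03338], [-0.44593, -3.51655]].
Δ = (-0.118, 0.407), so (p, q)₂ = (1.208, 0.114).

(1.208, 0.114)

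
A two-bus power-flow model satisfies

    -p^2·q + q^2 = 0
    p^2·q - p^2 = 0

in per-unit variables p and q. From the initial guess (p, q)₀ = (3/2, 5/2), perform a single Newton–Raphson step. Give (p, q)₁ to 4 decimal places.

(1.2308, 1.5385)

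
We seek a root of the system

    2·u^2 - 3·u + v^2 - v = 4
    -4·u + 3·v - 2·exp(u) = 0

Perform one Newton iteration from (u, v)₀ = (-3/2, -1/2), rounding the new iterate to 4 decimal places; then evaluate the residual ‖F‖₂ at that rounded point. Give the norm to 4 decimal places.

At (-3/2, -1/2): F = (5.7500, 4.053740).
Jacobian J = [[4·u - 3, 2·v - 1], [-2·exp(u) - 4, 3]].
At the point, J = [[-9.0000, -2.0000], [-4.446260, 3.0000]] (det J = -35.892521).
Solving J·Δ = −F gives Δ = (0.7065, -0.3042).
Then the next iterate is (u, v)₁ = (-0.7935, -0.8042).
Re-evaluating at (-0.7935, -0.8042): F = (1.090722, -0.143118), so ‖F‖₂ = 1.1001.

1.1001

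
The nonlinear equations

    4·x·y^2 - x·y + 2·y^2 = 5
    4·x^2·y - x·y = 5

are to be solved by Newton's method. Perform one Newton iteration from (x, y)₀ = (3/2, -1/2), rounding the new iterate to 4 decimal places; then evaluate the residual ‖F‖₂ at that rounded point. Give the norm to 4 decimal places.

12.9812

At (3/2, -1/2): F = (-2.2500, -8.7500).
Jacobian J = [[4·y^2 - y, 8·x·y - x + 4·y], [8·x·y - y, 4·x^2 - x]].
At the point, J = [[1.5000, -9.5000], [-5.5000, 7.5000]] (det J = -41.0000).
Solving J·Δ = −F gives Δ = (-2.4390, -0.6220).
Then the next iterate is (x, y)₁ = (-0.9390, -1.1220).
Re-evaluating at (-0.9390, -1.1220): F = (-8.264158, -10.010722), so ‖F‖₂ = 12.9812.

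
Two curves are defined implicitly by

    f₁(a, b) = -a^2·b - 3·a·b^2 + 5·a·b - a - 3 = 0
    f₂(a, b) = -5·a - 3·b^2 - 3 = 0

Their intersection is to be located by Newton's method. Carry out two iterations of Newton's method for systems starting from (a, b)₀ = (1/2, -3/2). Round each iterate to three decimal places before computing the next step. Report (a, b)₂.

(-0.387, 0.799)

At (1/2, -3/2): F = (-10.250, -12.250).
Jacobian J = [[-2·a·b - 3·b^2 + 5·b - 1, -a^2 - 6·a·b + 5·a], [-5, -6·b]].
At the point, J = [[-13.750, 6.750], [-5.000, 9.000]] (det J = -90.000).
Solving J·Δ = −F gives Δ = (-0.106, 1.302).
Then the next iterate is (a, b)₁ = (0.394, -0.198).
Round to (0.394, -0.198) and repeat: F = (-3.79966, -5.08761), J = [[-1.95159, 2.28284], [-5.000, 1.188]].
Δ = (-0.781, 0.997), so (a, b)₂ = (-0.387, 0.799).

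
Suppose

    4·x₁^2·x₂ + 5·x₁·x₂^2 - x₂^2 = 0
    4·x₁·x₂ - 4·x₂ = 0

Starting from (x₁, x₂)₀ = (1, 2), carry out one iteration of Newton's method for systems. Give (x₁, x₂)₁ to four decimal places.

At (1, 2): F = (24.0000, 0.0000).
Jacobian J = [[8·x₁·x₂ + 5·x₂^2, 4·x₁^2 + 10·x₁·x₂ - 2·x₂], [4·x₂, 4·x₁ - 4]].
At the point, J = [[36.0000, 20.0000], [8.0000, 0.0000]] (det J = -160.0000).
Solving J·Δ = −F gives Δ = (0.0000, -1.2000).
Then the next iterate is (x₁, x₂)₁ = (1.0000, 0.8000).

(1.0000, 0.8000)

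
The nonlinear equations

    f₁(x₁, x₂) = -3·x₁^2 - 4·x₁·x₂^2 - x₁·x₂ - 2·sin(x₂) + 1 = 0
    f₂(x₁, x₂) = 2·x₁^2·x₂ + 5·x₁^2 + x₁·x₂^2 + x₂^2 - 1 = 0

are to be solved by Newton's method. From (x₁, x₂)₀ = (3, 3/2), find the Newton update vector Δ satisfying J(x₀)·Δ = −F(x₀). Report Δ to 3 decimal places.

(-1.211, -0.638)

At (3, 3/2): F = (-59.49499, 80.000).
Jacobian J = [[-6·x₁ - 4·x₂^2 - x₂, -8·x₁·x₂ - x₁ - 2·cos(x₂)], [4·x₁·x₂ + 10·x₁ + x₂^2, 2·x₁^2 + 2·x₁·x₂ + 2·x₂]].
At the point, J = [[-28.500, -39.14147], [50.250, 30.000]] (det J = 1111.85909).
Solving J·Δ = −F gives Δ = (-1.211, -0.638).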